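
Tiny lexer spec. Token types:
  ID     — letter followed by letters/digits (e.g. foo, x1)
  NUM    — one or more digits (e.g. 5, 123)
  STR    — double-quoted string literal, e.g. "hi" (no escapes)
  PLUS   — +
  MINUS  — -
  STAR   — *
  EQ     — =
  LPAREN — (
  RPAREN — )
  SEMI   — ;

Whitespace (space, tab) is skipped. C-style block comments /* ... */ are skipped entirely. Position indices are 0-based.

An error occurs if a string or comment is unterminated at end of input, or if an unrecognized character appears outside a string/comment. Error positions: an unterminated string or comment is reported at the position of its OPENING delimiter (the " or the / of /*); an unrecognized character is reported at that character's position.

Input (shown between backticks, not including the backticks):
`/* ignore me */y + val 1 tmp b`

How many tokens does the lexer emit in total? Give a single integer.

pos=0: enter COMMENT mode (saw '/*')
exit COMMENT mode (now at pos=15)
pos=15: emit ID 'y' (now at pos=16)
pos=17: emit PLUS '+'
pos=19: emit ID 'val' (now at pos=22)
pos=23: emit NUM '1' (now at pos=24)
pos=25: emit ID 'tmp' (now at pos=28)
pos=29: emit ID 'b' (now at pos=30)
DONE. 6 tokens: [ID, PLUS, ID, NUM, ID, ID]

Answer: 6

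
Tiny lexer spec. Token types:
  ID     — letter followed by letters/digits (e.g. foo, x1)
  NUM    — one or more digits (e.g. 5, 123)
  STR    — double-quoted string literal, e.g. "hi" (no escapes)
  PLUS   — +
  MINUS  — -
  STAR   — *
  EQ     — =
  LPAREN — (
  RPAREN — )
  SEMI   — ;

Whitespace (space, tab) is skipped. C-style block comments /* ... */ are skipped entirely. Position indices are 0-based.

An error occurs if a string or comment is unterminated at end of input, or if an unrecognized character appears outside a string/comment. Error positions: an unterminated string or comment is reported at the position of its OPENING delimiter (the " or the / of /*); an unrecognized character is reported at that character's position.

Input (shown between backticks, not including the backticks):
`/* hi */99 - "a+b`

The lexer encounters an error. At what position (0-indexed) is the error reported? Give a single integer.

pos=0: enter COMMENT mode (saw '/*')
exit COMMENT mode (now at pos=8)
pos=8: emit NUM '99' (now at pos=10)
pos=11: emit MINUS '-'
pos=13: enter STRING mode
pos=13: ERROR — unterminated string

Answer: 13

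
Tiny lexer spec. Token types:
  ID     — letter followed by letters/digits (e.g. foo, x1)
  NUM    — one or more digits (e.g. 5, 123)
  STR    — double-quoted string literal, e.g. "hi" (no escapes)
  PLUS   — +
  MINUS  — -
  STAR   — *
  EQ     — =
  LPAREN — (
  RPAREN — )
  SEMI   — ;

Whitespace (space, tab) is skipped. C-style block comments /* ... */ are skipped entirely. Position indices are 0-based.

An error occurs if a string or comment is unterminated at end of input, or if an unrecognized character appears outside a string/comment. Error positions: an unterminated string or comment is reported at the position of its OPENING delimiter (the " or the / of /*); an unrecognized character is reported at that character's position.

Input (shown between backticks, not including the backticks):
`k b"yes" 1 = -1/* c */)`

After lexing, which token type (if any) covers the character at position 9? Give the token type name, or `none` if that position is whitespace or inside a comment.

pos=0: emit ID 'k' (now at pos=1)
pos=2: emit ID 'b' (now at pos=3)
pos=3: enter STRING mode
pos=3: emit STR "yes" (now at pos=8)
pos=9: emit NUM '1' (now at pos=10)
pos=11: emit EQ '='
pos=13: emit MINUS '-'
pos=14: emit NUM '1' (now at pos=15)
pos=15: enter COMMENT mode (saw '/*')
exit COMMENT mode (now at pos=22)
pos=22: emit RPAREN ')'
DONE. 8 tokens: [ID, ID, STR, NUM, EQ, MINUS, NUM, RPAREN]
Position 9: char is '1' -> NUM

Answer: NUM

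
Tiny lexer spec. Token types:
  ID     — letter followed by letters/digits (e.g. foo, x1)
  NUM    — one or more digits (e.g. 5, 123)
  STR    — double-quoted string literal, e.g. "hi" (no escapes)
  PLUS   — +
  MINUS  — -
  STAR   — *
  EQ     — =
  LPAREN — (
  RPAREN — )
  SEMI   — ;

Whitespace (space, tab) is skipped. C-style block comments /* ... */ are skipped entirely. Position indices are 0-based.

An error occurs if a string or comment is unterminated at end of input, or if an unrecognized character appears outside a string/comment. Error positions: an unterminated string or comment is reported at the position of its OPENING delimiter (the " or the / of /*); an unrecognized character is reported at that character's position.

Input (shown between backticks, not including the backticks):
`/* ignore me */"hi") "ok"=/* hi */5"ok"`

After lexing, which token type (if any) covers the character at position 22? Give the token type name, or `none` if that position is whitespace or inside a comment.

Answer: STR

Derivation:
pos=0: enter COMMENT mode (saw '/*')
exit COMMENT mode (now at pos=15)
pos=15: enter STRING mode
pos=15: emit STR "hi" (now at pos=19)
pos=19: emit RPAREN ')'
pos=21: enter STRING mode
pos=21: emit STR "ok" (now at pos=25)
pos=25: emit EQ '='
pos=26: enter COMMENT mode (saw '/*')
exit COMMENT mode (now at pos=34)
pos=34: emit NUM '5' (now at pos=35)
pos=35: enter STRING mode
pos=35: emit STR "ok" (now at pos=39)
DONE. 6 tokens: [STR, RPAREN, STR, EQ, NUM, STR]
Position 22: char is 'o' -> STR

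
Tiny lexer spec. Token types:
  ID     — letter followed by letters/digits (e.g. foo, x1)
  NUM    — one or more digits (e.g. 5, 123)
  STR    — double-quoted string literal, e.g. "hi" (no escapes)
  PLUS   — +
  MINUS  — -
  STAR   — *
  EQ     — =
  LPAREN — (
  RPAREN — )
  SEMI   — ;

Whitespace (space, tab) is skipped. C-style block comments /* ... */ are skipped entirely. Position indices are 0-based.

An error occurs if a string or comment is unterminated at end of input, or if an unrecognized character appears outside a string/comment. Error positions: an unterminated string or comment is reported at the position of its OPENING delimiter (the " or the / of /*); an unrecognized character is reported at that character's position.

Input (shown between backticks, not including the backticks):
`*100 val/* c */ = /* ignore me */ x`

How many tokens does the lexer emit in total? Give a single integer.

Answer: 5

Derivation:
pos=0: emit STAR '*'
pos=1: emit NUM '100' (now at pos=4)
pos=5: emit ID 'val' (now at pos=8)
pos=8: enter COMMENT mode (saw '/*')
exit COMMENT mode (now at pos=15)
pos=16: emit EQ '='
pos=18: enter COMMENT mode (saw '/*')
exit COMMENT mode (now at pos=33)
pos=34: emit ID 'x' (now at pos=35)
DONE. 5 tokens: [STAR, NUM, ID, EQ, ID]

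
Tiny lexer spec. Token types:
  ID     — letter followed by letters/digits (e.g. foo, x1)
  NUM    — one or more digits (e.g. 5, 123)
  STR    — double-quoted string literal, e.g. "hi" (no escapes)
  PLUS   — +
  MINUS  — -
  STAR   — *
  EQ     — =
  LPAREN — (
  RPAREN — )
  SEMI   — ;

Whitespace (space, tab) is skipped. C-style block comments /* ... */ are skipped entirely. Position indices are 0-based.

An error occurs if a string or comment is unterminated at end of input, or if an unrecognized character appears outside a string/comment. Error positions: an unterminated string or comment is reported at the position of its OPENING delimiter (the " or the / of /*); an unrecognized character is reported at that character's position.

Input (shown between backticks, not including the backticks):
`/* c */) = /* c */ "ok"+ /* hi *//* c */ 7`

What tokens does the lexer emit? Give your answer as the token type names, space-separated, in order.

Answer: RPAREN EQ STR PLUS NUM

Derivation:
pos=0: enter COMMENT mode (saw '/*')
exit COMMENT mode (now at pos=7)
pos=7: emit RPAREN ')'
pos=9: emit EQ '='
pos=11: enter COMMENT mode (saw '/*')
exit COMMENT mode (now at pos=18)
pos=19: enter STRING mode
pos=19: emit STR "ok" (now at pos=23)
pos=23: emit PLUS '+'
pos=25: enter COMMENT mode (saw '/*')
exit COMMENT mode (now at pos=33)
pos=33: enter COMMENT mode (saw '/*')
exit COMMENT mode (now at pos=40)
pos=41: emit NUM '7' (now at pos=42)
DONE. 5 tokens: [RPAREN, EQ, STR, PLUS, NUM]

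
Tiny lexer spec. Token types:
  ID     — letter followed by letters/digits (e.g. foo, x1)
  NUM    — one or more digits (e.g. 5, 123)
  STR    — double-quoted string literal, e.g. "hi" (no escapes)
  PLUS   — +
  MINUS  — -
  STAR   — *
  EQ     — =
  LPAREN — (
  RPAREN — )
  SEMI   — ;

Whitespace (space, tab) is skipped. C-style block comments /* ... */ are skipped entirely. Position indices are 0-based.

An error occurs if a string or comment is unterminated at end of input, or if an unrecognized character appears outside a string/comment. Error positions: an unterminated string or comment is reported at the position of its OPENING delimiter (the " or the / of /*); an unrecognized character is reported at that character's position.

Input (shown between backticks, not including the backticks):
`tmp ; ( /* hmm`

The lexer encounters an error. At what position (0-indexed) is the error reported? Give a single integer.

pos=0: emit ID 'tmp' (now at pos=3)
pos=4: emit SEMI ';'
pos=6: emit LPAREN '('
pos=8: enter COMMENT mode (saw '/*')
pos=8: ERROR — unterminated comment (reached EOF)

Answer: 8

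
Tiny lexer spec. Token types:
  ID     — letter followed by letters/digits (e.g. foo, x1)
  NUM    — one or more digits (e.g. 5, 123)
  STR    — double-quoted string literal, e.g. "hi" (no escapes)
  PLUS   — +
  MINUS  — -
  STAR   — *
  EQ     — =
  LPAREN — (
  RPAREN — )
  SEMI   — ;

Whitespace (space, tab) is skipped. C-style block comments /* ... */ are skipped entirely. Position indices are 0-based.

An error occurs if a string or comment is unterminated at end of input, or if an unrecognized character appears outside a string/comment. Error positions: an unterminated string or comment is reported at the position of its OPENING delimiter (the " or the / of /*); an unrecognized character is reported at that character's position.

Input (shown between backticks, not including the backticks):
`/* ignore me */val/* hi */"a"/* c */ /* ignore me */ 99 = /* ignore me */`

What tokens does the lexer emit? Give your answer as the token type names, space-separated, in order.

Answer: ID STR NUM EQ

Derivation:
pos=0: enter COMMENT mode (saw '/*')
exit COMMENT mode (now at pos=15)
pos=15: emit ID 'val' (now at pos=18)
pos=18: enter COMMENT mode (saw '/*')
exit COMMENT mode (now at pos=26)
pos=26: enter STRING mode
pos=26: emit STR "a" (now at pos=29)
pos=29: enter COMMENT mode (saw '/*')
exit COMMENT mode (now at pos=36)
pos=37: enter COMMENT mode (saw '/*')
exit COMMENT mode (now at pos=52)
pos=53: emit NUM '99' (now at pos=55)
pos=56: emit EQ '='
pos=58: enter COMMENT mode (saw '/*')
exit COMMENT mode (now at pos=73)
DONE. 4 tokens: [ID, STR, NUM, EQ]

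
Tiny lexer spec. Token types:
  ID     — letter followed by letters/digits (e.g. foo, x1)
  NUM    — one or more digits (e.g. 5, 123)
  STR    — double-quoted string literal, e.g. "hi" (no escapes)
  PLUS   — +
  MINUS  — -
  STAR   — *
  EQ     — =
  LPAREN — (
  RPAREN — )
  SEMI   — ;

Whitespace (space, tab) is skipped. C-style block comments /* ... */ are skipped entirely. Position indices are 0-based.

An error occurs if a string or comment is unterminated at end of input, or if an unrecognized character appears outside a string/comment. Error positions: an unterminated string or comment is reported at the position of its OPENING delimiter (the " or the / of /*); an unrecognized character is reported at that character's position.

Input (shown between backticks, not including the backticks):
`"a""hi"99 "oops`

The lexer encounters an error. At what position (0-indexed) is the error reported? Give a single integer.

pos=0: enter STRING mode
pos=0: emit STR "a" (now at pos=3)
pos=3: enter STRING mode
pos=3: emit STR "hi" (now at pos=7)
pos=7: emit NUM '99' (now at pos=9)
pos=10: enter STRING mode
pos=10: ERROR — unterminated string

Answer: 10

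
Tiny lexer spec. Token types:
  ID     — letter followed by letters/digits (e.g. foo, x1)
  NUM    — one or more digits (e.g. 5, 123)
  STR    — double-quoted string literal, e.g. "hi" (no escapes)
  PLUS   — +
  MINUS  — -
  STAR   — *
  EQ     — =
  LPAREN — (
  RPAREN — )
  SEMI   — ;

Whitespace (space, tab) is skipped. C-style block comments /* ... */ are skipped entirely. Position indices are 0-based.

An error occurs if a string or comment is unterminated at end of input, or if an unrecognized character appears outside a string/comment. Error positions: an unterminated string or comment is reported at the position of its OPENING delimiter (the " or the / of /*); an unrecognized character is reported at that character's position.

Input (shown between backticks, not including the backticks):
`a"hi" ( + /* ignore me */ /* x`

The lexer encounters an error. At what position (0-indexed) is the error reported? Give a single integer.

Answer: 26

Derivation:
pos=0: emit ID 'a' (now at pos=1)
pos=1: enter STRING mode
pos=1: emit STR "hi" (now at pos=5)
pos=6: emit LPAREN '('
pos=8: emit PLUS '+'
pos=10: enter COMMENT mode (saw '/*')
exit COMMENT mode (now at pos=25)
pos=26: enter COMMENT mode (saw '/*')
pos=26: ERROR — unterminated comment (reached EOF)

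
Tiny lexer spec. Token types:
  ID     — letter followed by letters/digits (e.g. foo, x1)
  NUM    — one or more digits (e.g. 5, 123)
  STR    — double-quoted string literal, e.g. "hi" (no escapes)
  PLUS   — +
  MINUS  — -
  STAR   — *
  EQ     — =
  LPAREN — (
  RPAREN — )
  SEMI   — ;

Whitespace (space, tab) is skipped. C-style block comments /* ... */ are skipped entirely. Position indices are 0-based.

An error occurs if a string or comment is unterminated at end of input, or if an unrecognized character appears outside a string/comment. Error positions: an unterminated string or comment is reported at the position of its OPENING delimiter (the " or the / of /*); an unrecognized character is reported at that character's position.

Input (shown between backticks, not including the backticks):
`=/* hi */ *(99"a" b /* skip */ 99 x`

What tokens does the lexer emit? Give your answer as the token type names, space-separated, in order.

pos=0: emit EQ '='
pos=1: enter COMMENT mode (saw '/*')
exit COMMENT mode (now at pos=9)
pos=10: emit STAR '*'
pos=11: emit LPAREN '('
pos=12: emit NUM '99' (now at pos=14)
pos=14: enter STRING mode
pos=14: emit STR "a" (now at pos=17)
pos=18: emit ID 'b' (now at pos=19)
pos=20: enter COMMENT mode (saw '/*')
exit COMMENT mode (now at pos=30)
pos=31: emit NUM '99' (now at pos=33)
pos=34: emit ID 'x' (now at pos=35)
DONE. 8 tokens: [EQ, STAR, LPAREN, NUM, STR, ID, NUM, ID]

Answer: EQ STAR LPAREN NUM STR ID NUM ID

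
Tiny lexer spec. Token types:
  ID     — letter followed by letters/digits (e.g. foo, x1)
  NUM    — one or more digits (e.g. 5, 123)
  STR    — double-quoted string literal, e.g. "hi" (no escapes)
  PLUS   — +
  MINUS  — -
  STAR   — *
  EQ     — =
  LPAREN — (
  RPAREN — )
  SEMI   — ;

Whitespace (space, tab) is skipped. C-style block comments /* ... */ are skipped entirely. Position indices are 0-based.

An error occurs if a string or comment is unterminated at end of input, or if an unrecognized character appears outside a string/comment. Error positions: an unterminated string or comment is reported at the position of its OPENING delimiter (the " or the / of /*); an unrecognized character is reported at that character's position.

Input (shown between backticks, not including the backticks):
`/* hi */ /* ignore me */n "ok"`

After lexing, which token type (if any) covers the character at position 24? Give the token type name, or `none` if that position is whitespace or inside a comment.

Answer: ID

Derivation:
pos=0: enter COMMENT mode (saw '/*')
exit COMMENT mode (now at pos=8)
pos=9: enter COMMENT mode (saw '/*')
exit COMMENT mode (now at pos=24)
pos=24: emit ID 'n' (now at pos=25)
pos=26: enter STRING mode
pos=26: emit STR "ok" (now at pos=30)
DONE. 2 tokens: [ID, STR]
Position 24: char is 'n' -> ID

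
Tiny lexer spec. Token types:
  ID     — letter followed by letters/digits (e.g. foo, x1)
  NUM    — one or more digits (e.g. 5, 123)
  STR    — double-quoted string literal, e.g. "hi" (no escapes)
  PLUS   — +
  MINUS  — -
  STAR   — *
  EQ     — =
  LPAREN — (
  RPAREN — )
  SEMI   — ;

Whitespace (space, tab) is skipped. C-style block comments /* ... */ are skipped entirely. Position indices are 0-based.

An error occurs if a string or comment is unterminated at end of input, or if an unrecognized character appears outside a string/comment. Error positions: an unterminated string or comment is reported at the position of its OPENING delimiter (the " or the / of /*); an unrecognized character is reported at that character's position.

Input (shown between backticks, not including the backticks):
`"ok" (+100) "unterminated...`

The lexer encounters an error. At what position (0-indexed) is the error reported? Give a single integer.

pos=0: enter STRING mode
pos=0: emit STR "ok" (now at pos=4)
pos=5: emit LPAREN '('
pos=6: emit PLUS '+'
pos=7: emit NUM '100' (now at pos=10)
pos=10: emit RPAREN ')'
pos=12: enter STRING mode
pos=12: ERROR — unterminated string

Answer: 12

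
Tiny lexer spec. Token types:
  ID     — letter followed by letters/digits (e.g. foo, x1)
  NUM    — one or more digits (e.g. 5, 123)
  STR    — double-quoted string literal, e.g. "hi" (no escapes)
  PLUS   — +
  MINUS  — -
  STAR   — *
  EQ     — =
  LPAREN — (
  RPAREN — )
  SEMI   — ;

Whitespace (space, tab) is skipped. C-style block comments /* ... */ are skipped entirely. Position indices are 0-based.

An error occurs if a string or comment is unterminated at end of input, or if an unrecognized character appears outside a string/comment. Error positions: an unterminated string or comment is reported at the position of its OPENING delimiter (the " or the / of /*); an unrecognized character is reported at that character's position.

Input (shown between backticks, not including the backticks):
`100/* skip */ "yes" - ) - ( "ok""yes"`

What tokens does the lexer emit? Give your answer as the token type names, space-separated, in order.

Answer: NUM STR MINUS RPAREN MINUS LPAREN STR STR

Derivation:
pos=0: emit NUM '100' (now at pos=3)
pos=3: enter COMMENT mode (saw '/*')
exit COMMENT mode (now at pos=13)
pos=14: enter STRING mode
pos=14: emit STR "yes" (now at pos=19)
pos=20: emit MINUS '-'
pos=22: emit RPAREN ')'
pos=24: emit MINUS '-'
pos=26: emit LPAREN '('
pos=28: enter STRING mode
pos=28: emit STR "ok" (now at pos=32)
pos=32: enter STRING mode
pos=32: emit STR "yes" (now at pos=37)
DONE. 8 tokens: [NUM, STR, MINUS, RPAREN, MINUS, LPAREN, STR, STR]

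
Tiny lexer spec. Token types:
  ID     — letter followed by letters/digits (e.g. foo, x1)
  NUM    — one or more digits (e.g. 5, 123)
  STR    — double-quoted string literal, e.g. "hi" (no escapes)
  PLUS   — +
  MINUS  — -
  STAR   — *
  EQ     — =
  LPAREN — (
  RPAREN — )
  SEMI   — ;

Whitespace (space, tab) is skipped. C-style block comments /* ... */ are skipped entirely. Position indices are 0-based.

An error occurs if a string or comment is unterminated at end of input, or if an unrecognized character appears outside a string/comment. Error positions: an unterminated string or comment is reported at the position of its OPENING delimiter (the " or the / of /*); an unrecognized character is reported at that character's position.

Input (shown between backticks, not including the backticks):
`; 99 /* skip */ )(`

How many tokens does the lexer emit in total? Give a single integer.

Answer: 4

Derivation:
pos=0: emit SEMI ';'
pos=2: emit NUM '99' (now at pos=4)
pos=5: enter COMMENT mode (saw '/*')
exit COMMENT mode (now at pos=15)
pos=16: emit RPAREN ')'
pos=17: emit LPAREN '('
DONE. 4 tokens: [SEMI, NUM, RPAREN, LPAREN]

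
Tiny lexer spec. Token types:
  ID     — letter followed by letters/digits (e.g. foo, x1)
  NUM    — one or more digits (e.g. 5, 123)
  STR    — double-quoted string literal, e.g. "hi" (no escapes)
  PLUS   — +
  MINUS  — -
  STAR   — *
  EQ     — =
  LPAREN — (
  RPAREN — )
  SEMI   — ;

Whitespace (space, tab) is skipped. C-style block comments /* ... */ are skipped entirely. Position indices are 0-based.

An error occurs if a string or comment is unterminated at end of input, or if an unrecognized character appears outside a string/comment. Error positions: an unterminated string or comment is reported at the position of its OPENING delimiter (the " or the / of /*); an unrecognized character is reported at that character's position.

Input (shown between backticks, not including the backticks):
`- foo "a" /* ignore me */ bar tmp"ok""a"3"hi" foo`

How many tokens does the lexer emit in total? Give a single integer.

Answer: 10

Derivation:
pos=0: emit MINUS '-'
pos=2: emit ID 'foo' (now at pos=5)
pos=6: enter STRING mode
pos=6: emit STR "a" (now at pos=9)
pos=10: enter COMMENT mode (saw '/*')
exit COMMENT mode (now at pos=25)
pos=26: emit ID 'bar' (now at pos=29)
pos=30: emit ID 'tmp' (now at pos=33)
pos=33: enter STRING mode
pos=33: emit STR "ok" (now at pos=37)
pos=37: enter STRING mode
pos=37: emit STR "a" (now at pos=40)
pos=40: emit NUM '3' (now at pos=41)
pos=41: enter STRING mode
pos=41: emit STR "hi" (now at pos=45)
pos=46: emit ID 'foo' (now at pos=49)
DONE. 10 tokens: [MINUS, ID, STR, ID, ID, STR, STR, NUM, STR, ID]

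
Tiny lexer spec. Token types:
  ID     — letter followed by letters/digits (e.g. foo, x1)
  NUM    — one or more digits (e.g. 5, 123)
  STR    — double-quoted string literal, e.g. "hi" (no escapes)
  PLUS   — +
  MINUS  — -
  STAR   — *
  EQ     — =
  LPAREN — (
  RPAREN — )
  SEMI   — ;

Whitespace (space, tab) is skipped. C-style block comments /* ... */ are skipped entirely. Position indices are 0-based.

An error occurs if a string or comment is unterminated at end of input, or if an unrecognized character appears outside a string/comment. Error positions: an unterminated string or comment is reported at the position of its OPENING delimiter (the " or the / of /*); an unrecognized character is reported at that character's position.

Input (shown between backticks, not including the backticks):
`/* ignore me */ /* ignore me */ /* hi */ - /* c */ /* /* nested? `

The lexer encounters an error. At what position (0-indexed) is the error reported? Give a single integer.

pos=0: enter COMMENT mode (saw '/*')
exit COMMENT mode (now at pos=15)
pos=16: enter COMMENT mode (saw '/*')
exit COMMENT mode (now at pos=31)
pos=32: enter COMMENT mode (saw '/*')
exit COMMENT mode (now at pos=40)
pos=41: emit MINUS '-'
pos=43: enter COMMENT mode (saw '/*')
exit COMMENT mode (now at pos=50)
pos=51: enter COMMENT mode (saw '/*')
pos=51: ERROR — unterminated comment (reached EOF)

Answer: 51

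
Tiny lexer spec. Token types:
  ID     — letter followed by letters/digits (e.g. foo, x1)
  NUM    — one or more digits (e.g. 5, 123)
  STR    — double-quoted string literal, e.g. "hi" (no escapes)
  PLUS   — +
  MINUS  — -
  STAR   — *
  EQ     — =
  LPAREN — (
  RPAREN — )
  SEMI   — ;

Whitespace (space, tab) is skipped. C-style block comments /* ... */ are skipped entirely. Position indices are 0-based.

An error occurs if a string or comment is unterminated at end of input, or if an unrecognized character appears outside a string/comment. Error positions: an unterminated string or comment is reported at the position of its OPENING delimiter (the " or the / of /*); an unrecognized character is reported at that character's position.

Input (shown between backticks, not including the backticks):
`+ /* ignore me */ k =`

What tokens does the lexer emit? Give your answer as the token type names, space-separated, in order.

Answer: PLUS ID EQ

Derivation:
pos=0: emit PLUS '+'
pos=2: enter COMMENT mode (saw '/*')
exit COMMENT mode (now at pos=17)
pos=18: emit ID 'k' (now at pos=19)
pos=20: emit EQ '='
DONE. 3 tokens: [PLUS, ID, EQ]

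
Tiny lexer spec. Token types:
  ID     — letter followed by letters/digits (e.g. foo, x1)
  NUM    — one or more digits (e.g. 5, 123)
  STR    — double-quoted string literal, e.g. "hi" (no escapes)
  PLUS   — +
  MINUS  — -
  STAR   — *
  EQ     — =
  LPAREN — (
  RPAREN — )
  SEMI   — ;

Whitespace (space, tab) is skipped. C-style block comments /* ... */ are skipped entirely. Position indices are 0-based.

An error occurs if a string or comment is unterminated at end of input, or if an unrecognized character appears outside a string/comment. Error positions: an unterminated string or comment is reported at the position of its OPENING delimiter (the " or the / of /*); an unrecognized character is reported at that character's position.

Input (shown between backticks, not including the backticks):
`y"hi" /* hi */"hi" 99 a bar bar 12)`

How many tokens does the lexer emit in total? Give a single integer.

Answer: 9

Derivation:
pos=0: emit ID 'y' (now at pos=1)
pos=1: enter STRING mode
pos=1: emit STR "hi" (now at pos=5)
pos=6: enter COMMENT mode (saw '/*')
exit COMMENT mode (now at pos=14)
pos=14: enter STRING mode
pos=14: emit STR "hi" (now at pos=18)
pos=19: emit NUM '99' (now at pos=21)
pos=22: emit ID 'a' (now at pos=23)
pos=24: emit ID 'bar' (now at pos=27)
pos=28: emit ID 'bar' (now at pos=31)
pos=32: emit NUM '12' (now at pos=34)
pos=34: emit RPAREN ')'
DONE. 9 tokens: [ID, STR, STR, NUM, ID, ID, ID, NUM, RPAREN]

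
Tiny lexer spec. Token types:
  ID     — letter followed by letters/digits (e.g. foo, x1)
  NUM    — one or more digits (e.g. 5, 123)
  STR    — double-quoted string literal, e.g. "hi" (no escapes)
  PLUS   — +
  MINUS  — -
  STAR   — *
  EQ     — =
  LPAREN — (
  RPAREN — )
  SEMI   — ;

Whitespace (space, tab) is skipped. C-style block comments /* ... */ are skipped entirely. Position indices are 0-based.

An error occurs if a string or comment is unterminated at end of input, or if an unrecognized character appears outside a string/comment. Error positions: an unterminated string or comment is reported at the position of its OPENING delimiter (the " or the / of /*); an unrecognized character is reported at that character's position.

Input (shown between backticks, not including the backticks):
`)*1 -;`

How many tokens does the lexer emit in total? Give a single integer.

Answer: 5

Derivation:
pos=0: emit RPAREN ')'
pos=1: emit STAR '*'
pos=2: emit NUM '1' (now at pos=3)
pos=4: emit MINUS '-'
pos=5: emit SEMI ';'
DONE. 5 tokens: [RPAREN, STAR, NUM, MINUS, SEMI]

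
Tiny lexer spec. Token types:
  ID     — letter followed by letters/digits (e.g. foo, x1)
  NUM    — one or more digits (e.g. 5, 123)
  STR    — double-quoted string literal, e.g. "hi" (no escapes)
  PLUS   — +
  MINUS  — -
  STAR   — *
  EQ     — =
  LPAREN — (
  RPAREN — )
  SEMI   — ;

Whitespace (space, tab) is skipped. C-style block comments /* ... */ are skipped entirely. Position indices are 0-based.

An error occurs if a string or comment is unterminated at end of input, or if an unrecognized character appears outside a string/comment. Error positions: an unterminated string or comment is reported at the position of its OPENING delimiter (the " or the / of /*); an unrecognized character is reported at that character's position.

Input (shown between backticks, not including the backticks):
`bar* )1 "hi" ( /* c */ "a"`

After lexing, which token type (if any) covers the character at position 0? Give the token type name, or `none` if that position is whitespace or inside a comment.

Answer: ID

Derivation:
pos=0: emit ID 'bar' (now at pos=3)
pos=3: emit STAR '*'
pos=5: emit RPAREN ')'
pos=6: emit NUM '1' (now at pos=7)
pos=8: enter STRING mode
pos=8: emit STR "hi" (now at pos=12)
pos=13: emit LPAREN '('
pos=15: enter COMMENT mode (saw '/*')
exit COMMENT mode (now at pos=22)
pos=23: enter STRING mode
pos=23: emit STR "a" (now at pos=26)
DONE. 7 tokens: [ID, STAR, RPAREN, NUM, STR, LPAREN, STR]
Position 0: char is 'b' -> ID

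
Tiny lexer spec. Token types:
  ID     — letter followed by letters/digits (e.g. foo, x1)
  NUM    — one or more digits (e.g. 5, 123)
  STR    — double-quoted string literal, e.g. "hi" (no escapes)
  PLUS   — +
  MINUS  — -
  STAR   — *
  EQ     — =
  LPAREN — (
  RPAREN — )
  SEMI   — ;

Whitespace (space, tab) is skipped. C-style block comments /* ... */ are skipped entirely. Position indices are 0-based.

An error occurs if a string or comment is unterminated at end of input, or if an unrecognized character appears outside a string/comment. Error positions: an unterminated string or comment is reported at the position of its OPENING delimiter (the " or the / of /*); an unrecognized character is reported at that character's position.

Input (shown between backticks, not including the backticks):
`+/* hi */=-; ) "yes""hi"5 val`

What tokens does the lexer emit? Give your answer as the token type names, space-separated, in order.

pos=0: emit PLUS '+'
pos=1: enter COMMENT mode (saw '/*')
exit COMMENT mode (now at pos=9)
pos=9: emit EQ '='
pos=10: emit MINUS '-'
pos=11: emit SEMI ';'
pos=13: emit RPAREN ')'
pos=15: enter STRING mode
pos=15: emit STR "yes" (now at pos=20)
pos=20: enter STRING mode
pos=20: emit STR "hi" (now at pos=24)
pos=24: emit NUM '5' (now at pos=25)
pos=26: emit ID 'val' (now at pos=29)
DONE. 9 tokens: [PLUS, EQ, MINUS, SEMI, RPAREN, STR, STR, NUM, ID]

Answer: PLUS EQ MINUS SEMI RPAREN STR STR NUM ID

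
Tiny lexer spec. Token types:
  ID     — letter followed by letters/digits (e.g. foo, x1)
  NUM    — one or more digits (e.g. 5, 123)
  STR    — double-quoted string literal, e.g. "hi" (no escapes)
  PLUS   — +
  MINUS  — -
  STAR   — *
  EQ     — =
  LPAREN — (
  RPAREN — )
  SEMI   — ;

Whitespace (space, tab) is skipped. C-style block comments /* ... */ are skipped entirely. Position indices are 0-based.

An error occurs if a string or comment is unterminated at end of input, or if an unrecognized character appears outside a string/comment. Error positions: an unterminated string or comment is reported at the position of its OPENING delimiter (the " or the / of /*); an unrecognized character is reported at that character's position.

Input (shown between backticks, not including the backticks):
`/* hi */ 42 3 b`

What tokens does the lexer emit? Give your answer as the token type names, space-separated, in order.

Answer: NUM NUM ID

Derivation:
pos=0: enter COMMENT mode (saw '/*')
exit COMMENT mode (now at pos=8)
pos=9: emit NUM '42' (now at pos=11)
pos=12: emit NUM '3' (now at pos=13)
pos=14: emit ID 'b' (now at pos=15)
DONE. 3 tokens: [NUM, NUM, ID]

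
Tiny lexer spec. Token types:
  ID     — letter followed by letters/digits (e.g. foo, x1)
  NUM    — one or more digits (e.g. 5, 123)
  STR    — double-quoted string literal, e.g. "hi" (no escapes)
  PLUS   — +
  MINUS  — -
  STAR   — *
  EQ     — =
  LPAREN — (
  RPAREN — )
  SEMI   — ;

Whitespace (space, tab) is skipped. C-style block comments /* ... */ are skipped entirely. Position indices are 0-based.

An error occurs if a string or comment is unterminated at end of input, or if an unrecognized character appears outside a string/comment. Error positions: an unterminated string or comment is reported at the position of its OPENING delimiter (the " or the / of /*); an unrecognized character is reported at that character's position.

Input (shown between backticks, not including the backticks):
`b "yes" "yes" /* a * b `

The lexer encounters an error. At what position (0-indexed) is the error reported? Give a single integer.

Answer: 14

Derivation:
pos=0: emit ID 'b' (now at pos=1)
pos=2: enter STRING mode
pos=2: emit STR "yes" (now at pos=7)
pos=8: enter STRING mode
pos=8: emit STR "yes" (now at pos=13)
pos=14: enter COMMENT mode (saw '/*')
pos=14: ERROR — unterminated comment (reached EOF)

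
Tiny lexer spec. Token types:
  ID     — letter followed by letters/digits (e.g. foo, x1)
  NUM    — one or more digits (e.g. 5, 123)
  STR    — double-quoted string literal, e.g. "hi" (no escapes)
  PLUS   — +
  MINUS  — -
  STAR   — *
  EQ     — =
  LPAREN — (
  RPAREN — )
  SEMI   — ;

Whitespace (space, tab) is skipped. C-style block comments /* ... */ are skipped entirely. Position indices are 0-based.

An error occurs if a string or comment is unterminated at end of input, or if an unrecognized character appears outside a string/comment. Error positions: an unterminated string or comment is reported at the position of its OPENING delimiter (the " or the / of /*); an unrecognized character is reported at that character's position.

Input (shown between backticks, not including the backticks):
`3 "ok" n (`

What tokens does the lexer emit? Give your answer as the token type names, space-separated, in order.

Answer: NUM STR ID LPAREN

Derivation:
pos=0: emit NUM '3' (now at pos=1)
pos=2: enter STRING mode
pos=2: emit STR "ok" (now at pos=6)
pos=7: emit ID 'n' (now at pos=8)
pos=9: emit LPAREN '('
DONE. 4 tokens: [NUM, STR, ID, LPAREN]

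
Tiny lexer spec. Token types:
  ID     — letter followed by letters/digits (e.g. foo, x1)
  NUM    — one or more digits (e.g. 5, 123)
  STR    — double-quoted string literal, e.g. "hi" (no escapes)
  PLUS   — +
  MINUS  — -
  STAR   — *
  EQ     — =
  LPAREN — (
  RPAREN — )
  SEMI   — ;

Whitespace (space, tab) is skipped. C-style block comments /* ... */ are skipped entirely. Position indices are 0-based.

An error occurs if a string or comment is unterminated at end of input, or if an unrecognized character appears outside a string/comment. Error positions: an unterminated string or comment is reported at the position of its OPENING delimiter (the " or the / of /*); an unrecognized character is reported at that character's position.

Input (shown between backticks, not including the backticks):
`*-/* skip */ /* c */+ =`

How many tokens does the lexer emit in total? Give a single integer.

pos=0: emit STAR '*'
pos=1: emit MINUS '-'
pos=2: enter COMMENT mode (saw '/*')
exit COMMENT mode (now at pos=12)
pos=13: enter COMMENT mode (saw '/*')
exit COMMENT mode (now at pos=20)
pos=20: emit PLUS '+'
pos=22: emit EQ '='
DONE. 4 tokens: [STAR, MINUS, PLUS, EQ]

Answer: 4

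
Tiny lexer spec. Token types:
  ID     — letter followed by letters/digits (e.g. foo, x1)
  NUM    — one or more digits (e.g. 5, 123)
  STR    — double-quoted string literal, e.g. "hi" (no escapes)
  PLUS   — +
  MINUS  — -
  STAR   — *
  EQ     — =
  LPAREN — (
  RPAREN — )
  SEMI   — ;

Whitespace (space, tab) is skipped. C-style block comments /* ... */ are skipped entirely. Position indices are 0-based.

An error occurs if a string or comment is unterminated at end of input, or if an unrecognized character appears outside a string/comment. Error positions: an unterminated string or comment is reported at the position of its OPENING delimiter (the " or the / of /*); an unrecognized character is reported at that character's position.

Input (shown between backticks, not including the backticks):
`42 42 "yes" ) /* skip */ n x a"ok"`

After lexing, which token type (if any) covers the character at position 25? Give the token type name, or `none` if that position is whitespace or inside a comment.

pos=0: emit NUM '42' (now at pos=2)
pos=3: emit NUM '42' (now at pos=5)
pos=6: enter STRING mode
pos=6: emit STR "yes" (now at pos=11)
pos=12: emit RPAREN ')'
pos=14: enter COMMENT mode (saw '/*')
exit COMMENT mode (now at pos=24)
pos=25: emit ID 'n' (now at pos=26)
pos=27: emit ID 'x' (now at pos=28)
pos=29: emit ID 'a' (now at pos=30)
pos=30: enter STRING mode
pos=30: emit STR "ok" (now at pos=34)
DONE. 8 tokens: [NUM, NUM, STR, RPAREN, ID, ID, ID, STR]
Position 25: char is 'n' -> ID

Answer: ID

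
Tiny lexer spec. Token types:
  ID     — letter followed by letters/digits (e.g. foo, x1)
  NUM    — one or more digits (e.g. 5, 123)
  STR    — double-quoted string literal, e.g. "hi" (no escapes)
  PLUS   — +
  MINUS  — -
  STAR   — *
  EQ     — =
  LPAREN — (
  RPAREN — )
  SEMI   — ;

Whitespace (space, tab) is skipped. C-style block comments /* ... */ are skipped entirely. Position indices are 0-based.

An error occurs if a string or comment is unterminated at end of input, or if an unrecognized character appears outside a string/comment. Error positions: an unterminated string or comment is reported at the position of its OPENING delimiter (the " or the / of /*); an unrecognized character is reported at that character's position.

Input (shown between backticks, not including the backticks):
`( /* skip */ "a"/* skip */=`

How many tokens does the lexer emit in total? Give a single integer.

Answer: 3

Derivation:
pos=0: emit LPAREN '('
pos=2: enter COMMENT mode (saw '/*')
exit COMMENT mode (now at pos=12)
pos=13: enter STRING mode
pos=13: emit STR "a" (now at pos=16)
pos=16: enter COMMENT mode (saw '/*')
exit COMMENT mode (now at pos=26)
pos=26: emit EQ '='
DONE. 3 tokens: [LPAREN, STR, EQ]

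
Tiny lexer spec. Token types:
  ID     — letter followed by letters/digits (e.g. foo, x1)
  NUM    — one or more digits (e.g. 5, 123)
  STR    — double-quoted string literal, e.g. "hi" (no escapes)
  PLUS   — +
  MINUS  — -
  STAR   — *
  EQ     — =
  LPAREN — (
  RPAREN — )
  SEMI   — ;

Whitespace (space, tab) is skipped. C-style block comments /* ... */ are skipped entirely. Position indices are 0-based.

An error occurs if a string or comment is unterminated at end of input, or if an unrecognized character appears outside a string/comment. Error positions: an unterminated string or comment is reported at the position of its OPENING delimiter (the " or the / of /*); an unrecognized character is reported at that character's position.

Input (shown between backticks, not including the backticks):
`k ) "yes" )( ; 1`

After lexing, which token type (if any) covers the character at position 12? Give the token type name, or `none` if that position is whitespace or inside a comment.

pos=0: emit ID 'k' (now at pos=1)
pos=2: emit RPAREN ')'
pos=4: enter STRING mode
pos=4: emit STR "yes" (now at pos=9)
pos=10: emit RPAREN ')'
pos=11: emit LPAREN '('
pos=13: emit SEMI ';'
pos=15: emit NUM '1' (now at pos=16)
DONE. 7 tokens: [ID, RPAREN, STR, RPAREN, LPAREN, SEMI, NUM]
Position 12: char is ' ' -> none

Answer: none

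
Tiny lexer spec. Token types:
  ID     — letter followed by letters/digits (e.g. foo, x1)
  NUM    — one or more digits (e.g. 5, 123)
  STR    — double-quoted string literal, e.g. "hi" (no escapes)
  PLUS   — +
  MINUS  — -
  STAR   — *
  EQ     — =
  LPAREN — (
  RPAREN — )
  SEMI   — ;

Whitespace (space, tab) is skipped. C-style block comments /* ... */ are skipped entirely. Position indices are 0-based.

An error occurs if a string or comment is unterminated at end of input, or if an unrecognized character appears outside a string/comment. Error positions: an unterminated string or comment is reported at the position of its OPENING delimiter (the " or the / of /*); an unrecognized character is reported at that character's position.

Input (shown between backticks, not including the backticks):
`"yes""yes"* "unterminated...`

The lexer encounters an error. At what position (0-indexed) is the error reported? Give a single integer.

Answer: 12

Derivation:
pos=0: enter STRING mode
pos=0: emit STR "yes" (now at pos=5)
pos=5: enter STRING mode
pos=5: emit STR "yes" (now at pos=10)
pos=10: emit STAR '*'
pos=12: enter STRING mode
pos=12: ERROR — unterminated string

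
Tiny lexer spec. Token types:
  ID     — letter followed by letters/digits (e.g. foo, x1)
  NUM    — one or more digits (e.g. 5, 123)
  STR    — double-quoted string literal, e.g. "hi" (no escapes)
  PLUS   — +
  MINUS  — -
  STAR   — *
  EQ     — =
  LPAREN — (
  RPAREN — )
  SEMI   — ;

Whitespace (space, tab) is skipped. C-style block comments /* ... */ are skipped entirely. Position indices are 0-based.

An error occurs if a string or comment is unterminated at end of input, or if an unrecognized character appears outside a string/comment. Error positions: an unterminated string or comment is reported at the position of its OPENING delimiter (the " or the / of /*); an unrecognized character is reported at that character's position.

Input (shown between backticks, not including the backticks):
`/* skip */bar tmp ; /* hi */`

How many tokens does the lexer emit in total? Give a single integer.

pos=0: enter COMMENT mode (saw '/*')
exit COMMENT mode (now at pos=10)
pos=10: emit ID 'bar' (now at pos=13)
pos=14: emit ID 'tmp' (now at pos=17)
pos=18: emit SEMI ';'
pos=20: enter COMMENT mode (saw '/*')
exit COMMENT mode (now at pos=28)
DONE. 3 tokens: [ID, ID, SEMI]

Answer: 3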